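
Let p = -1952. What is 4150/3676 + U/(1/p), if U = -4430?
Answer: 15893849755/1838 ≈ 8.6474e+6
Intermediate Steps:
4150/3676 + U/(1/p) = 4150/3676 - 4430/(1/(-1952)) = 4150*(1/3676) - 4430/(-1/1952) = 2075/1838 - 4430*(-1952) = 2075/1838 + 8647360 = 15893849755/1838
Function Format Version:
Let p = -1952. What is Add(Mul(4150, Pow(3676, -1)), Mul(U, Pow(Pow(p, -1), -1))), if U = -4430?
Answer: Rational(15893849755, 1838) ≈ 8.6474e+6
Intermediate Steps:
Add(Mul(4150, Pow(3676, -1)), Mul(U, Pow(Pow(p, -1), -1))) = Add(Mul(4150, Pow(3676, -1)), Mul(-4430, Pow(Pow(-1952, -1), -1))) = Add(Mul(4150, Rational(1, 3676)), Mul(-4430, Pow(Rational(-1, 1952), -1))) = Add(Rational(2075, 1838), Mul(-4430, -1952)) = Add(Rational(2075, 1838), 8647360) = Rational(15893849755, 1838)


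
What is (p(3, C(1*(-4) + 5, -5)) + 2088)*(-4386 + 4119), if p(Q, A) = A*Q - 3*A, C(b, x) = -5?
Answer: -557496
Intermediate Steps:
p(Q, A) = -3*A + A*Q
(p(3, C(1*(-4) + 5, -5)) + 2088)*(-4386 + 4119) = (-5*(-3 + 3) + 2088)*(-4386 + 4119) = (-5*0 + 2088)*(-267) = (0 + 2088)*(-267) = 2088*(-267) = -557496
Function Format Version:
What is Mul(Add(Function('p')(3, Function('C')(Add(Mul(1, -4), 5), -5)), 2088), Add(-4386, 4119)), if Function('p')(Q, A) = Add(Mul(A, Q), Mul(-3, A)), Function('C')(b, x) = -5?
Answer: -557496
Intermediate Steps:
Function('p')(Q, A) = Add(Mul(-3, A), Mul(A, Q))
Mul(Add(Function('p')(3, Function('C')(Add(Mul(1, -4), 5), -5)), 2088), Add(-4386, 4119)) = Mul(Add(Mul(-5, Add(-3, 3)), 2088), Add(-4386, 4119)) = Mul(Add(Mul(-5, 0), 2088), -267) = Mul(Add(0, 2088), -267) = Mul(2088, -267) = -557496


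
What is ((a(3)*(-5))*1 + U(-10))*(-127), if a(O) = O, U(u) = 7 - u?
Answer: -254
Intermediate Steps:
((a(3)*(-5))*1 + U(-10))*(-127) = ((3*(-5))*1 + (7 - 1*(-10)))*(-127) = (-15*1 + (7 + 10))*(-127) = (-15 + 17)*(-127) = 2*(-127) = -254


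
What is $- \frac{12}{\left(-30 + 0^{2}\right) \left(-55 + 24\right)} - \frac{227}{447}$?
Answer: $- \frac{36079}{69285} \approx -0.52073$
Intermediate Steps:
$- \frac{12}{\left(-30 + 0^{2}\right) \left(-55 + 24\right)} - \frac{227}{447} = - \frac{12}{\left(-30 + 0\right) \left(-31\right)} - \frac{227}{447} = - \frac{12}{\left(-30\right) \left(-31\right)} - \frac{227}{447} = - \frac{12}{930} - \frac{227}{447} = \left(-12\right) \frac{1}{930} - \frac{227}{447} = - \frac{2}{155} - \frac{227}{447} = - \frac{36079}{69285}$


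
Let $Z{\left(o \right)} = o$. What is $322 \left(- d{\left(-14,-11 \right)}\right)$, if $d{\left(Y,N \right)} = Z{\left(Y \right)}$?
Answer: $4508$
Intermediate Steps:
$d{\left(Y,N \right)} = Y$
$322 \left(- d{\left(-14,-11 \right)}\right) = 322 \left(\left(-1\right) \left(-14\right)\right) = 322 \cdot 14 = 4508$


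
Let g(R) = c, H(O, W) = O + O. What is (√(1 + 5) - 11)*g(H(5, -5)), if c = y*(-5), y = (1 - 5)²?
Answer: 880 - 80*√6 ≈ 684.04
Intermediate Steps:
y = 16 (y = (-4)² = 16)
H(O, W) = 2*O
c = -80 (c = 16*(-5) = -80)
g(R) = -80
(√(1 + 5) - 11)*g(H(5, -5)) = (√(1 + 5) - 11)*(-80) = (√6 - 11)*(-80) = (-11 + √6)*(-80) = 880 - 80*√6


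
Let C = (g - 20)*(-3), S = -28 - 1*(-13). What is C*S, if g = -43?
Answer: -2835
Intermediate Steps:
S = -15 (S = -28 + 13 = -15)
C = 189 (C = (-43 - 20)*(-3) = -63*(-3) = 189)
C*S = 189*(-15) = -2835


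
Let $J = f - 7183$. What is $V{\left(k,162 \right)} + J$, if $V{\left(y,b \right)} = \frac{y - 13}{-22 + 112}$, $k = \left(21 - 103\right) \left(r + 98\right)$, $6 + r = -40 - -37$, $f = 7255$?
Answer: $- \frac{277}{30} \approx -9.2333$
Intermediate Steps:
$r = -9$ ($r = -6 - 3 = -9$)
$k = -7298$ ($k = \left(21 - 103\right) \left(-9 + 98\right) = \left(-82\right) 89 = -7298$)
$J = 72$ ($J = 7255 - 7183 = 72$)
$V{\left(y,b \right)} = - \frac{13}{90} + \frac{y}{90}$ ($V{\left(y,b \right)} = \frac{-13 + y}{90} = \left(-13 + y\right) \frac{1}{90} = - \frac{13}{90} + \frac{y}{90}$)
$V{\left(k,162 \right)} + J = \left(- \frac{13}{90} + \frac{1}{90} \left(-7298\right)\right) + 72 = \left(- \frac{13}{90} - \frac{3649}{45}\right) + 72 = - \frac{2437}{30} + 72 = - \frac{277}{30}$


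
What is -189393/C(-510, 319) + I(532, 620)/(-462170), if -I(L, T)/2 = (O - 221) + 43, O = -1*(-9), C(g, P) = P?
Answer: -43765935316/73716115 ≈ -593.71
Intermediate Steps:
O = 9
I(L, T) = 338 (I(L, T) = -2*((9 - 221) + 43) = -2*(-212 + 43) = -2*(-169) = 338)
-189393/C(-510, 319) + I(532, 620)/(-462170) = -189393/319 + 338/(-462170) = -189393*1/319 + 338*(-1/462170) = -189393/319 - 169/231085 = -43765935316/73716115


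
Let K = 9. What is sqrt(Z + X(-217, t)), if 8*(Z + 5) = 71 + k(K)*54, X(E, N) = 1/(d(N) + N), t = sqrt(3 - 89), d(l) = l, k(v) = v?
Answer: sqrt(1911866 - 172*I*sqrt(86))/172 ≈ 8.039 - 0.0033534*I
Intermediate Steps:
t = I*sqrt(86) (t = sqrt(-86) = I*sqrt(86) ≈ 9.2736*I)
X(E, N) = 1/(2*N) (X(E, N) = 1/(N + N) = 1/(2*N))
Z = 517/8 (Z = -5 + (71 + 9*54)/8 = -5 + (71 + 486)/8 = -5 + (1/8)*557 = -5 + 557/8 = 517/8 ≈ 64.625)
sqrt(Z + X(-217, t)) = sqrt(517/8 + 1/(2*((I*sqrt(86))))) = sqrt(517/8 + (-I*sqrt(86)/86)/2) = sqrt(517/8 - I*sqrt(86)/172)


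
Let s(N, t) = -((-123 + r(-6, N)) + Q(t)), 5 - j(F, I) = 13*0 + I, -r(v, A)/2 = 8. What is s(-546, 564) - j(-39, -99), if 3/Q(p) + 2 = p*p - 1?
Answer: 3711084/106031 ≈ 35.000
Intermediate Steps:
r(v, A) = -16 (r(v, A) = -2*8 = -16)
Q(p) = 3/(-3 + p²) (Q(p) = 3/(-2 + (p*p - 1)) = 3/(-2 + (p² - 1)) = 3/(-2 + (-1 + p²)) = 3/(-3 + p²))
j(F, I) = 5 - I (j(F, I) = 5 - (13*0 + I) = 5 - (0 + I) = 5 - I)
s(N, t) = 139 - 3/(-3 + t²) (s(N, t) = -((-123 - 16) + 3/(-3 + t²)) = -(-139 + 3/(-3 + t²)) = 139 - 3/(-3 + t²))
s(-546, 564) - j(-39, -99) = (-420 + 139*564²)/(-3 + 564²) - (5 - 1*(-99)) = (-420 + 139*318096)/(-3 + 318096) - (5 + 99) = (-420 + 44215344)/318093 - 1*104 = (1/318093)*44214924 - 104 = 14738308/106031 - 104 = 3711084/106031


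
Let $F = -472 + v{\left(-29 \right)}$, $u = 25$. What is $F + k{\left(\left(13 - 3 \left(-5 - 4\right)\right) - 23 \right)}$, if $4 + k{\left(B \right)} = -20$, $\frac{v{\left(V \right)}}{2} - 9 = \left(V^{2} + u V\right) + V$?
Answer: $-304$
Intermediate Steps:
$v{\left(V \right)} = 18 + 2 V^{2} + 52 V$ ($v{\left(V \right)} = 18 + 2 \left(\left(V^{2} + 25 V\right) + V\right) = 18 + 2 \left(V^{2} + 26 V\right) = 18 + \left(2 V^{2} + 52 V\right) = 18 + 2 V^{2} + 52 V$)
$F = -280$ ($F = -472 + \left(18 + 2 \left(-29\right)^{2} + 52 \left(-29\right)\right) = -472 + \left(18 + 2 \cdot 841 - 1508\right) = -472 + \left(18 + 1682 - 1508\right) = -472 + 192 = -280$)
$k{\left(B \right)} = -24$ ($k{\left(B \right)} = -4 - 20 = -24$)
$F + k{\left(\left(13 - 3 \left(-5 - 4\right)\right) - 23 \right)} = -280 - 24 = -304$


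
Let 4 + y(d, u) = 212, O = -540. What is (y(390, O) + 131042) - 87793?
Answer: 43457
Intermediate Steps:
y(d, u) = 208 (y(d, u) = -4 + 212 = 208)
(y(390, O) + 131042) - 87793 = (208 + 131042) - 87793 = 131250 - 87793 = 43457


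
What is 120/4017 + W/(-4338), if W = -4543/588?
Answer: 15444691/487920888 ≈ 0.031654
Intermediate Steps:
W = -649/84 (W = -4543*1/588 = -649/84 ≈ -7.7262)
120/4017 + W/(-4338) = 120/4017 - 649/84/(-4338) = 120*(1/4017) - 649/84*(-1/4338) = 40/1339 + 649/364392 = 15444691/487920888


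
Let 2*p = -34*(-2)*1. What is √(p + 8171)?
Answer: √8205 ≈ 90.581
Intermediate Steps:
p = 34 (p = (-34*(-2)*1)/2 = (68*1)/2 = (½)*68 = 34)
√(p + 8171) = √(34 + 8171) = √8205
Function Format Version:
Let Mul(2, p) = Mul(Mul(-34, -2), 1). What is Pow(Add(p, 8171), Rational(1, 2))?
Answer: Pow(8205, Rational(1, 2)) ≈ 90.581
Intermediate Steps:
p = 34 (p = Mul(Rational(1, 2), Mul(Mul(-34, -2), 1)) = Mul(Rational(1, 2), Mul(68, 1)) = Mul(Rational(1, 2), 68) = 34)
Pow(Add(p, 8171), Rational(1, 2)) = Pow(Add(34, 8171), Rational(1, 2)) = Pow(8205, Rational(1, 2))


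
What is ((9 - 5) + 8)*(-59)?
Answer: -708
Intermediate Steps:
((9 - 5) + 8)*(-59) = (4 + 8)*(-59) = 12*(-59) = -708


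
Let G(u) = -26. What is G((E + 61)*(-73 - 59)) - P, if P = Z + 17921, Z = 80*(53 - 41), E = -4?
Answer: -18907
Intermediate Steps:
Z = 960 (Z = 80*12 = 960)
P = 18881 (P = 960 + 17921 = 18881)
G((E + 61)*(-73 - 59)) - P = -26 - 1*18881 = -26 - 18881 = -18907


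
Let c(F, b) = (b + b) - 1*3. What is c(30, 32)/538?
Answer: 61/538 ≈ 0.11338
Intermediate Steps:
c(F, b) = -3 + 2*b (c(F, b) = 2*b - 3 = -3 + 2*b)
c(30, 32)/538 = (-3 + 2*32)/538 = (-3 + 64)*(1/538) = 61*(1/538) = 61/538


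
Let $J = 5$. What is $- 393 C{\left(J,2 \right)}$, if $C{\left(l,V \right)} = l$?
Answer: $-1965$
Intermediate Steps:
$- 393 C{\left(J,2 \right)} = \left(-393\right) 5 = -1965$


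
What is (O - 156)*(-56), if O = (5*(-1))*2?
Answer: 9296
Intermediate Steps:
O = -10 (O = -5*2 = -10)
(O - 156)*(-56) = (-10 - 156)*(-56) = -166*(-56) = 9296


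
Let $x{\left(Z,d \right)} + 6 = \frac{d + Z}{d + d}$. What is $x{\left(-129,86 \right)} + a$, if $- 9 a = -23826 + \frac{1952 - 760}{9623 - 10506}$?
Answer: $\frac{83959525}{31788} \approx 2641.2$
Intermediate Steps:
$x{\left(Z,d \right)} = -6 + \frac{Z + d}{2 d}$ ($x{\left(Z,d \right)} = -6 + \frac{d + Z}{d + d} = -6 + \frac{Z + d}{2 d}$)
$a = \frac{21039550}{7947}$ ($a = - \frac{-23826 + \frac{1952 - 760}{9623 - 10506}}{9} = - \frac{-23826 + \frac{1192}{-883}}{9} = - \frac{-23826 + 1192 \left(- \frac{1}{883}\right)}{9} = - \frac{-23826 - \frac{1192}{883}}{9} = \left(- \frac{1}{9}\right) \left(- \frac{21039550}{883}\right) = \frac{21039550}{7947} \approx 2647.5$)
$x{\left(-129,86 \right)} + a = \frac{-129 - 946}{2 \cdot 86} + \frac{21039550}{7947} = \frac{1}{2} \cdot \frac{1}{86} \left(-129 - 946\right) + \frac{21039550}{7947} = \frac{1}{2} \cdot \frac{1}{86} \left(-1075\right) + \frac{21039550}{7947} = - \frac{25}{4} + \frac{21039550}{7947} = \frac{83959525}{31788}$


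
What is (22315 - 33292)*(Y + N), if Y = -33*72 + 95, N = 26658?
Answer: -267586329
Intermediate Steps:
Y = -2281 (Y = -2376 + 95 = -2281)
(22315 - 33292)*(Y + N) = (22315 - 33292)*(-2281 + 26658) = -10977*24377 = -267586329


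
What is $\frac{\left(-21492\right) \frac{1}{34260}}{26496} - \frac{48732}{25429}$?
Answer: $- \frac{409603368211}{213733796480} \approx -1.9164$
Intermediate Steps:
$\frac{\left(-21492\right) \frac{1}{34260}}{26496} - \frac{48732}{25429} = \left(-21492\right) \frac{1}{34260} \cdot \frac{1}{26496} - \frac{48732}{25429} = \left(- \frac{1791}{2855}\right) \frac{1}{26496} - \frac{48732}{25429} = - \frac{199}{8405120} - \frac{48732}{25429} = - \frac{409603368211}{213733796480}$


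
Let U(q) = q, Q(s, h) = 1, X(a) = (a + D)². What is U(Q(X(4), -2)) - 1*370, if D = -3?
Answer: -369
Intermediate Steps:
X(a) = (-3 + a)² (X(a) = (a - 3)² = (-3 + a)²)
U(Q(X(4), -2)) - 1*370 = 1 - 1*370 = 1 - 370 = -369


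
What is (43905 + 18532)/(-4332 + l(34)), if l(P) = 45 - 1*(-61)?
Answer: -62437/4226 ≈ -14.774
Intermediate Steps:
l(P) = 106 (l(P) = 45 + 61 = 106)
(43905 + 18532)/(-4332 + l(34)) = (43905 + 18532)/(-4332 + 106) = 62437/(-4226) = 62437*(-1/4226) = -62437/4226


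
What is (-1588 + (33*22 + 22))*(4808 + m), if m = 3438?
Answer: -6926640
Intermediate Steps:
(-1588 + (33*22 + 22))*(4808 + m) = (-1588 + (33*22 + 22))*(4808 + 3438) = (-1588 + (726 + 22))*8246 = (-1588 + 748)*8246 = -840*8246 = -6926640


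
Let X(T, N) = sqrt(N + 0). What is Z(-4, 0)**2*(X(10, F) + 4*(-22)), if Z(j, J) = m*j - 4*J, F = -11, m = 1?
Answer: -1408 + 16*I*sqrt(11) ≈ -1408.0 + 53.066*I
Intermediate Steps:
X(T, N) = sqrt(N)
Z(j, J) = j - 4*J (Z(j, J) = 1*j - 4*J = j - 4*J)
Z(-4, 0)**2*(X(10, F) + 4*(-22)) = (-4 - 4*0)**2*(sqrt(-11) + 4*(-22)) = (-4 + 0)**2*(I*sqrt(11) - 88) = (-4)**2*(-88 + I*sqrt(11)) = 16*(-88 + I*sqrt(11)) = -1408 + 16*I*sqrt(11)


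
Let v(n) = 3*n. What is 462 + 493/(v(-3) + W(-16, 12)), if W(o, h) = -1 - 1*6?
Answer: 6899/16 ≈ 431.19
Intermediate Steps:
W(o, h) = -7 (W(o, h) = -1 - 6 = -7)
462 + 493/(v(-3) + W(-16, 12)) = 462 + 493/(3*(-3) - 7) = 462 + 493/(-9 - 7) = 462 + 493/(-16) = 462 + 493*(-1/16) = 462 - 493/16 = 6899/16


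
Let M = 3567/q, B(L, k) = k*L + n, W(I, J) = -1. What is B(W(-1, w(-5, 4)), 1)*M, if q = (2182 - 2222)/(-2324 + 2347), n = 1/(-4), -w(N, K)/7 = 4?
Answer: 82041/32 ≈ 2563.8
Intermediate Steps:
w(N, K) = -28 (w(N, K) = -7*4 = -28)
n = -¼ ≈ -0.25000
q = -40/23 ≈ -1.7391
B(L, k) = -¼ + L*k (B(L, k) = k*L - ¼ = L*k - ¼ = -¼ + L*k)
M = -82041/40 (M = 3567/(-40/23) = 3567*(-23/40) = -82041/40 ≈ -2051.0)
B(W(-1, w(-5, 4)), 1)*M = (-¼ - 1*1)*(-82041/40) = (-¼ - 1)*(-82041/40) = -5/4*(-82041/40) = 82041/32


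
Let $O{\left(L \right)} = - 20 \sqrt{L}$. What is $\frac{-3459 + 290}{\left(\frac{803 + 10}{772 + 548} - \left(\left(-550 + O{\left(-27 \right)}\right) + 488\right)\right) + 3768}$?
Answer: $- \frac{2350153343560}{2842903371841} + \frac{36811104000 i \sqrt{3}}{2842903371841} \approx -0.82667 + 0.022427 i$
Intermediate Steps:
$\frac{-3459 + 290}{\left(\frac{803 + 10}{772 + 548} - \left(\left(-550 + O{\left(-27 \right)}\right) + 488\right)\right) + 3768} = \frac{-3459 + 290}{\left(\frac{803 + 10}{772 + 548} - \left(\left(-550 - 20 \sqrt{-27}\right) + 488\right)\right) + 3768} = - \frac{3169}{\left(\frac{813}{1320} - \left(\left(-550 - 20 \cdot 3 i \sqrt{3}\right) + 488\right)\right) + 3768} = - \frac{3169}{\left(813 \cdot \frac{1}{1320} - \left(\left(-550 - 60 i \sqrt{3}\right) + 488\right)\right) + 3768} = - \frac{3169}{\left(\frac{271}{440} - \left(-62 - 60 i \sqrt{3}\right)\right) + 3768} = - \frac{3169}{\left(\frac{271}{440} + \left(62 + 60 i \sqrt{3}\right)\right) + 3768} = - \frac{3169}{\left(\frac{27551}{440} + 60 i \sqrt{3}\right) + 3768} = - \frac{3169}{\frac{1685471}{440} + 60 i \sqrt{3}}$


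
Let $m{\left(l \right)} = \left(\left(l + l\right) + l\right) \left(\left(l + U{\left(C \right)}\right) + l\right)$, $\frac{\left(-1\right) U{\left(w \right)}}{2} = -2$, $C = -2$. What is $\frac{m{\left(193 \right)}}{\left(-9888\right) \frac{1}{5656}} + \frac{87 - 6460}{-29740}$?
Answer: $- \frac{395659485731}{3063220} \approx -1.2916 \cdot 10^{5}$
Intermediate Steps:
$U{\left(w \right)} = 4$ ($U{\left(w \right)} = \left(-2\right) \left(-2\right) = 4$)
$m{\left(l \right)} = 3 l \left(4 + 2 l\right)$ ($m{\left(l \right)} = \left(\left(l + l\right) + l\right) \left(\left(l + 4\right) + l\right) = \left(2 l + l\right) \left(\left(4 + l\right) + l\right) = 3 l \left(4 + 2 l\right)$)
$\frac{m{\left(193 \right)}}{\left(-9888\right) \frac{1}{5656}} + \frac{87 - 6460}{-29740} = \frac{6 \cdot 193 \left(2 + 193\right)}{\left(-9888\right) \frac{1}{5656}} + \frac{87 - 6460}{-29740} = \frac{6 \cdot 193 \cdot 195}{\left(-9888\right) \frac{1}{5656}} + \left(87 - 6460\right) \left(- \frac{1}{29740}\right) = \frac{225810}{- \frac{1236}{707}} - - \frac{6373}{29740} = 225810 \left(- \frac{707}{1236}\right) + \frac{6373}{29740} = - \frac{26607945}{206} + \frac{6373}{29740} = - \frac{395659485731}{3063220}$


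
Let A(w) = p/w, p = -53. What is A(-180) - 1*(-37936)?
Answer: 6828533/180 ≈ 37936.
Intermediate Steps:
A(w) = -53/w
A(-180) - 1*(-37936) = -53/(-180) - 1*(-37936) = -53*(-1/180) + 37936 = 53/180 + 37936 = 6828533/180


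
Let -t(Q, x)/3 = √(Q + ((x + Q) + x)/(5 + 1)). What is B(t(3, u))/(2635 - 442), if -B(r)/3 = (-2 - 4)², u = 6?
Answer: -36/731 ≈ -0.049248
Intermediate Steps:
t(Q, x) = -3*√(x/3 + 7*Q/6) (t(Q, x) = -3*√(Q + ((x + Q) + x)/(5 + 1)) = -3*√(Q + ((Q + x) + x)/6) = -3*√(Q + (Q + 2*x)*(⅙)) = -3*√(Q + (x/3 + Q/6)) = -3*√(x/3 + 7*Q/6))
B(r) = -108 (B(r) = -3*(-2 - 4)² = -3*(-6)² = -3*36 = -108)
B(t(3, u))/(2635 - 442) = -108/(2635 - 442) = -108/2193 = (1/2193)*(-108) = -36/731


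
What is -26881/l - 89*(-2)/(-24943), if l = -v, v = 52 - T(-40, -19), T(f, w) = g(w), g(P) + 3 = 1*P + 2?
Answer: 670479967/1795896 ≈ 373.34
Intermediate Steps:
g(P) = -1 + P (g(P) = -3 + (1*P + 2) = -3 + (P + 2) = -3 + (2 + P) = -1 + P)
T(f, w) = -1 + w
v = 72 (v = 52 - (-1 - 19) = 52 - 1*(-20) = 52 + 20 = 72)
l = -72 (l = -1*72 = -72)
-26881/l - 89*(-2)/(-24943) = -26881/(-72) - 89*(-2)/(-24943) = -26881*(-1/72) + 178*(-1/24943) = 26881/72 - 178/24943 = 670479967/1795896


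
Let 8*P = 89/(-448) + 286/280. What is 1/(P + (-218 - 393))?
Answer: -17920/10947277 ≈ -0.0016369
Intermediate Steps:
P = 1843/17920 (P = (89/(-448) + 286/280)/8 = (89*(-1/448) + 286*(1/280))/8 = (-89/448 + 143/140)/8 = (1/8)*(1843/2240) = 1843/17920 ≈ 0.10285)
1/(P + (-218 - 393)) = 1/(1843/17920 + (-218 - 393)) = 1/(1843/17920 - 611) = 1/(-10947277/17920) = -17920/10947277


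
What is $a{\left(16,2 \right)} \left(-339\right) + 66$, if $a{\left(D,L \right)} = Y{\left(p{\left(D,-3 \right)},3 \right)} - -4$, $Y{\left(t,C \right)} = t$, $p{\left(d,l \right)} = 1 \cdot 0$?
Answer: $-1290$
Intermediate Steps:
$p{\left(d,l \right)} = 0$
$a{\left(D,L \right)} = 4$ ($a{\left(D,L \right)} = 0 - -4 = 0 + 4 = 4$)
$a{\left(16,2 \right)} \left(-339\right) + 66 = 4 \left(-339\right) + 66 = -1356 + 66 = -1290$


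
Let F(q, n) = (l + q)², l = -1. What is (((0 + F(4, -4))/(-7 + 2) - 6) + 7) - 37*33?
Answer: -6109/5 ≈ -1221.8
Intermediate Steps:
F(q, n) = (-1 + q)²
(((0 + F(4, -4))/(-7 + 2) - 6) + 7) - 37*33 = (((0 + (-1 + 4)²)/(-7 + 2) - 6) + 7) - 37*33 = (((0 + 3²)/(-5) - 6) + 7) - 1221 = (((0 + 9)*(-⅕) - 6) + 7) - 1221 = ((9*(-⅕) - 6) + 7) - 1221 = ((-9/5 - 6) + 7) - 1221 = (-39/5 + 7) - 1221 = -⅘ - 1221 = -6109/5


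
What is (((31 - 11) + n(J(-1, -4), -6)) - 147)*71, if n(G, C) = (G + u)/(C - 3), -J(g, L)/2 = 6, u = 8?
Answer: -80869/9 ≈ -8985.4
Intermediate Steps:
J(g, L) = -12 (J(g, L) = -2*6 = -12)
n(G, C) = (8 + G)/(-3 + C) (n(G, C) = (G + 8)/(C - 3) = (8 + G)/(-3 + C))
(((31 - 11) + n(J(-1, -4), -6)) - 147)*71 = (((31 - 11) + (8 - 12)/(-3 - 6)) - 147)*71 = ((20 - 4/(-9)) - 147)*71 = ((20 - ⅑*(-4)) - 147)*71 = ((20 + 4/9) - 147)*71 = (184/9 - 147)*71 = -1139/9*71 = -80869/9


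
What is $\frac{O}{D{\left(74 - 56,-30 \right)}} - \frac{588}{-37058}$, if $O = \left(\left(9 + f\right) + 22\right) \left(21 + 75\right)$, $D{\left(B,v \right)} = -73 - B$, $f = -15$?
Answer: $- \frac{4061970}{240877} \approx -16.863$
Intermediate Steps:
$O = 1536$ ($O = \left(\left(9 - 15\right) + 22\right) \left(21 + 75\right) = \left(-6 + 22\right) 96 = 16 \cdot 96 = 1536$)
$\frac{O}{D{\left(74 - 56,-30 \right)}} - \frac{588}{-37058} = \frac{1536}{-73 - \left(74 - 56\right)} - \frac{588}{-37058} = \frac{1536}{-73 - 18} - - \frac{42}{2647} = \frac{1536}{-73 - 18} + \frac{42}{2647} = \frac{1536}{-91} + \frac{42}{2647} = 1536 \left(- \frac{1}{91}\right) + \frac{42}{2647} = - \frac{1536}{91} + \frac{42}{2647} = - \frac{4061970}{240877}$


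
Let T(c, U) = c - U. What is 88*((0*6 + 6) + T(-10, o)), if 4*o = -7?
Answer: -198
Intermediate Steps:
o = -7/4 (o = (¼)*(-7) = -7/4 ≈ -1.7500)
88*((0*6 + 6) + T(-10, o)) = 88*((0*6 + 6) + (-10 - 1*(-7/4))) = 88*((0 + 6) + (-10 + 7/4)) = 88*(6 - 33/4) = 88*(-9/4) = -198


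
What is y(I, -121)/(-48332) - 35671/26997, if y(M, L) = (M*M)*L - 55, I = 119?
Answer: 11134070155/326204751 ≈ 34.132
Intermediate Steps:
y(M, L) = -55 + L*M² (y(M, L) = M²*L - 55 = L*M² - 55 = -55 + L*M²)
y(I, -121)/(-48332) - 35671/26997 = (-55 - 121*119²)/(-48332) - 35671/26997 = (-55 - 121*14161)*(-1/48332) - 35671*1/26997 = (-55 - 1713481)*(-1/48332) - 35671/26997 = -1713536*(-1/48332) - 35671/26997 = 428384/12083 - 35671/26997 = 11134070155/326204751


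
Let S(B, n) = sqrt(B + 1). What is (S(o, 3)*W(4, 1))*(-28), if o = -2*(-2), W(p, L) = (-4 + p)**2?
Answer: 0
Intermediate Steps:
o = 4
S(B, n) = sqrt(1 + B)
(S(o, 3)*W(4, 1))*(-28) = (sqrt(1 + 4)*(-4 + 4)**2)*(-28) = (sqrt(5)*0**2)*(-28) = (sqrt(5)*0)*(-28) = 0*(-28) = 0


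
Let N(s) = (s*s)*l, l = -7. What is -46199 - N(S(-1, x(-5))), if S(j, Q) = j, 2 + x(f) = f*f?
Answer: -46192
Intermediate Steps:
x(f) = -2 + f² (x(f) = -2 + f*f = -2 + f²)
N(s) = -7*s² (N(s) = (s*s)*(-7) = s²*(-7) = -7*s²)
-46199 - N(S(-1, x(-5))) = -46199 - (-7)*(-1)² = -46199 - (-7) = -46199 - 1*(-7) = -46199 + 7 = -46192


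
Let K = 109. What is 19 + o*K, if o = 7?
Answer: 782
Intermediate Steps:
19 + o*K = 19 + 7*109 = 19 + 763 = 782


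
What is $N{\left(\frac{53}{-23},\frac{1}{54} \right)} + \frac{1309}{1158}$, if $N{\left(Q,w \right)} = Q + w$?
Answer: $- \frac{138482}{119853} \approx -1.1554$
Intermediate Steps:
$N{\left(\frac{53}{-23},\frac{1}{54} \right)} + \frac{1309}{1158} = \left(\frac{53}{-23} + \frac{1}{54}\right) + \frac{1309}{1158} = \left(53 \left(- \frac{1}{23}\right) + \frac{1}{54}\right) + 1309 \cdot \frac{1}{1158} = \left(- \frac{53}{23} + \frac{1}{54}\right) + \frac{1309}{1158} = - \frac{2839}{1242} + \frac{1309}{1158} = - \frac{138482}{119853}$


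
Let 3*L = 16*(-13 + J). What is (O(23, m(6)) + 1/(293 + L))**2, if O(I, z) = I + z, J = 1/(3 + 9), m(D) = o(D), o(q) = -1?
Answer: 1969850689/4068289 ≈ 484.20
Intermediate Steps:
m(D) = -1
J = 1/12 ≈ 0.083333
L = -620/9 (L = (16*(-13 + 1/12))/3 = (16*(-155/12))/3 = (1/3)*(-620/3) = -620/9 ≈ -68.889)
(O(23, m(6)) + 1/(293 + L))**2 = ((23 - 1) + 1/(293 - 620/9))**2 = (22 + 1/(2017/9))**2 = (22 + 9/2017)**2 = (44383/2017)**2 = 1969850689/4068289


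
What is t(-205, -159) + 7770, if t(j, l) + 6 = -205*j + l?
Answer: 49630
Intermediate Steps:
t(j, l) = -6 + l - 205*j (t(j, l) = -6 + (-205*j + l) = -6 + (l - 205*j) = -6 + l - 205*j)
t(-205, -159) + 7770 = (-6 - 159 - 205*(-205)) + 7770 = (-6 - 159 + 42025) + 7770 = 41860 + 7770 = 49630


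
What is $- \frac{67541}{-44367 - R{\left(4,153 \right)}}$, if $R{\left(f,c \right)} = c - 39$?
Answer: $\frac{67541}{44481} \approx 1.5184$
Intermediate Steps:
$R{\left(f,c \right)} = -39 + c$
$- \frac{67541}{-44367 - R{\left(4,153 \right)}} = - \frac{67541}{-44367 - \left(-39 + 153\right)} = - \frac{67541}{-44367 - 114} = - \frac{67541}{-44481} = \left(-67541\right) \left(- \frac{1}{44481}\right) = \frac{67541}{44481}$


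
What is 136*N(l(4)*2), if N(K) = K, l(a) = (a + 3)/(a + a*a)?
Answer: 476/5 ≈ 95.200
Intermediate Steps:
l(a) = (3 + a)/(a + a²)
136*N(l(4)*2) = 136*(((3 + 4)/(4*(1 + 4)))*2) = 136*(((¼)*7/5)*2) = 136*(((¼)*(⅕)*7)*2) = 136*((7/20)*2) = 136*(7/10) = 476/5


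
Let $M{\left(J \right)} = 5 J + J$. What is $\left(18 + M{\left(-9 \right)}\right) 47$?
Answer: $-1692$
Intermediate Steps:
$M{\left(J \right)} = 6 J$
$\left(18 + M{\left(-9 \right)}\right) 47 = \left(18 + 6 \left(-9\right)\right) 47 = \left(18 - 54\right) 47 = \left(-36\right) 47 = -1692$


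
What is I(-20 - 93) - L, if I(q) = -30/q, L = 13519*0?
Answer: 30/113 ≈ 0.26549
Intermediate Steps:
L = 0
I(-20 - 93) - L = -30/(-20 - 93) - 1*0 = -30/(-113) + 0 = -30*(-1/113) + 0 = 30/113 + 0 = 30/113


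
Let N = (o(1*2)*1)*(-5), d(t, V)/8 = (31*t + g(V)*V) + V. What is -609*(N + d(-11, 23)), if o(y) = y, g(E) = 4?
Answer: 1107162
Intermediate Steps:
d(t, V) = 40*V + 248*t (d(t, V) = 8*((31*t + 4*V) + V) = 8*((4*V + 31*t) + V) = 8*(5*V + 31*t) = 40*V + 248*t)
N = -10 (N = ((1*2)*1)*(-5) = (2*1)*(-5) = 2*(-5) = -10)
-609*(N + d(-11, 23)) = -609*(-10 + (40*23 + 248*(-11))) = -609*(-10 + (920 - 2728)) = -609*(-10 - 1808) = -609*(-1818) = 1107162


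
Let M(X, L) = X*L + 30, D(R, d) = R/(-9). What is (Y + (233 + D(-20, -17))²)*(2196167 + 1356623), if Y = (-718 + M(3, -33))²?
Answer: 194162027012620/81 ≈ 2.3971e+12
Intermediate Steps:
D(R, d) = -R/9 (D(R, d) = R*(-⅑) = -R/9)
M(X, L) = 30 + L*X (M(X, L) = L*X + 30 = 30 + L*X)
Y = 619369 (Y = (-718 + (30 - 33*3))² = (-718 + (30 - 99))² = (-718 - 69)² = (-787)² = 619369)
(Y + (233 + D(-20, -17))²)*(2196167 + 1356623) = (619369 + (233 - ⅑*(-20))²)*(2196167 + 1356623) = (619369 + (233 + 20/9)²)*3552790 = (619369 + (2117/9)²)*3552790 = (619369 + 4481689/81)*3552790 = (54650578/81)*3552790 = 194162027012620/81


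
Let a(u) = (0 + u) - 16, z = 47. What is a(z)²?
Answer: 961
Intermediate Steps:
a(u) = -16 + u (a(u) = u - 16 = -16 + u)
a(z)² = (-16 + 47)² = 31² = 961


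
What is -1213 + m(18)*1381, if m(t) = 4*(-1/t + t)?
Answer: 881209/9 ≈ 97912.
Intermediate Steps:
m(t) = -4/t + 4*t (m(t) = 4*(t - 1/t) = -4/t + 4*t)
-1213 + m(18)*1381 = -1213 + (-4/18 + 4*18)*1381 = -1213 + (-4*1/18 + 72)*1381 = -1213 + (-2/9 + 72)*1381 = -1213 + (646/9)*1381 = -1213 + 892126/9 = 881209/9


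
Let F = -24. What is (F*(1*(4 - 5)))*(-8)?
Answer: -192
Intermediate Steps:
(F*(1*(4 - 5)))*(-8) = -24*(4 - 5)*(-8) = -24*(-1)*(-8) = 24*(-8) = -192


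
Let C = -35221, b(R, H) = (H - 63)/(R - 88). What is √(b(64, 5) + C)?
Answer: I*√1267869/6 ≈ 187.67*I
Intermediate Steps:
b(R, H) = (-63 + H)/(-88 + R)
√(b(64, 5) + C) = √((-63 + 5)/(-88 + 64) - 35221) = √(-58/(-24) - 35221) = √(-1/24*(-58) - 35221) = √(29/12 - 35221) = √(-422623/12) = I*√1267869/6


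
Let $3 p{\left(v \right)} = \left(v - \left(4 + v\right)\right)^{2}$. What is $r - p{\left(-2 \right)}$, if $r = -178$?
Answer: $- \frac{550}{3} \approx -183.33$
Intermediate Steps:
$p{\left(v \right)} = \frac{16}{3}$ ($p{\left(v \right)} = \frac{\left(v - \left(4 + v\right)\right)^{2}}{3} = \frac{\left(-4\right)^{2}}{3} = \frac{1}{3} \cdot 16 = \frac{16}{3}$)
$r - p{\left(-2 \right)} = -178 - \frac{16}{3} = - \frac{550}{3}$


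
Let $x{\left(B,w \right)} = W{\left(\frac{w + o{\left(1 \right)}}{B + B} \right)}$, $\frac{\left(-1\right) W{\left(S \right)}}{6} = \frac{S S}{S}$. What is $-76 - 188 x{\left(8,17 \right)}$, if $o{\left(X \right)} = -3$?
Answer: $911$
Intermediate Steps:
$W{\left(S \right)} = - 6 S$ ($W{\left(S \right)} = - 6 \frac{S S}{S} = - 6 \frac{S^{2}}{S} = - 6 S$)
$x{\left(B,w \right)} = - \frac{3 \left(-3 + w\right)}{B}$ ($x{\left(B,w \right)} = - 6 \frac{w - 3}{B + B} = - 6 \frac{-3 + w}{2 B} = - \frac{3 \left(-3 + w\right)}{B}$)
$-76 - 188 x{\left(8,17 \right)} = -76 - 188 \frac{3 \left(3 - 17\right)}{8} = -76 - 188 \cdot 3 \cdot \frac{1}{8} \left(3 - 17\right) = -76 - 188 \cdot 3 \cdot \frac{1}{8} \left(-14\right) = -76 - -987 = -76 + 987 = 911$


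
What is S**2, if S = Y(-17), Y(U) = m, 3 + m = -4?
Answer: 49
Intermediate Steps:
m = -7 (m = -3 - 4 = -7)
Y(U) = -7
S = -7
S**2 = (-7)**2 = 49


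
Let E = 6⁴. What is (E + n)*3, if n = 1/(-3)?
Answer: 3887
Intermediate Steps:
n = -⅓ ≈ -0.33333
E = 1296
(E + n)*3 = (1296 - ⅓)*3 = (3887/3)*3 = 3887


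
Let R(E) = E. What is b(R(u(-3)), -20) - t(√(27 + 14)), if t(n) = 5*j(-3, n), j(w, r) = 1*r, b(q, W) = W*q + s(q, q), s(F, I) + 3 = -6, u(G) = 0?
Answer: -9 - 5*√41 ≈ -41.016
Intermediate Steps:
s(F, I) = -9 (s(F, I) = -3 - 6 = -9)
b(q, W) = -9 + W*q (b(q, W) = W*q - 9 = -9 + W*q)
j(w, r) = r
t(n) = 5*n
b(R(u(-3)), -20) - t(√(27 + 14)) = (-9 - 20*0) - 5*√(27 + 14) = (-9 + 0) - 5*√41 = -9 - 5*√41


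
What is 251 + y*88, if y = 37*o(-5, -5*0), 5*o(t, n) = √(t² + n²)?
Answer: 3507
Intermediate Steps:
o(t, n) = √(n² + t²)/5 (o(t, n) = √(t² + n²)/5 = √(n² + t²)/5)
y = 37 (y = 37*(√((-5*0)² + (-5)²)/5) = 37*(√(0² + 25)/5) = 37*(√(0 + 25)/5) = 37*(√25/5) = 37*((⅕)*5) = 37*1 = 37)
251 + y*88 = 251 + 37*88 = 251 + 3256 = 3507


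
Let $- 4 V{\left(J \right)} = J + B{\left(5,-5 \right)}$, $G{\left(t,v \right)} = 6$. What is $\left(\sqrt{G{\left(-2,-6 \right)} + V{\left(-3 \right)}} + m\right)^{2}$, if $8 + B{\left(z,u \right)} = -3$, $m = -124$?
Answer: $\frac{\left(248 - \sqrt{38}\right)^{2}}{4} \approx 14621.0$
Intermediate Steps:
$B{\left(z,u \right)} = -11$ ($B{\left(z,u \right)} = -8 - 3 = -11$)
$V{\left(J \right)} = \frac{11}{4} - \frac{J}{4}$ ($V{\left(J \right)} = - \frac{J - 11}{4} = - \frac{-11 + J}{4} = \frac{11}{4} - \frac{J}{4}$)
$\left(\sqrt{G{\left(-2,-6 \right)} + V{\left(-3 \right)}} + m\right)^{2} = \left(\sqrt{6 + \left(\frac{11}{4} - - \frac{3}{4}\right)} - 124\right)^{2} = \left(\sqrt{6 + \left(\frac{11}{4} + \frac{3}{4}\right)} - 124\right)^{2} = \left(\sqrt{6 + \frac{7}{2}} - 124\right)^{2} = \left(\sqrt{\frac{19}{2}} - 124\right)^{2} = \left(\frac{\sqrt{38}}{2} - 124\right)^{2} = \left(-124 + \frac{\sqrt{38}}{2}\right)^{2}$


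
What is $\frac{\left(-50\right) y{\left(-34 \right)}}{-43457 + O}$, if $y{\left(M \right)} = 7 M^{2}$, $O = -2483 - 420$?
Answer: $\frac{10115}{1159} \approx 8.7274$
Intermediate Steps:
$O = -2903$ ($O = -2483 - 420 = -2903$)
$\frac{\left(-50\right) y{\left(-34 \right)}}{-43457 + O} = \frac{\left(-50\right) 7 \left(-34\right)^{2}}{-43457 - 2903} = \frac{\left(-50\right) 7 \cdot 1156}{-46360} = \left(-50\right) 8092 \left(- \frac{1}{46360}\right) = \left(-404600\right) \left(- \frac{1}{46360}\right) = \frac{10115}{1159}$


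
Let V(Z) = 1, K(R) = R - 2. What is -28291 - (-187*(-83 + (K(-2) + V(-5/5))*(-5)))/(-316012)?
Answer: -2235070694/79003 ≈ -28291.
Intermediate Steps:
K(R) = -2 + R
-28291 - (-187*(-83 + (K(-2) + V(-5/5))*(-5)))/(-316012) = -28291 - (-187*(-83 + ((-2 - 2) + 1)*(-5)))/(-316012) = -28291 - (-187*(-83 + (-4 + 1)*(-5)))*(-1)/316012 = -28291 - (-187*(-83 - 3*(-5)))*(-1)/316012 = -28291 - (-187*(-83 + 15))*(-1)/316012 = -28291 - (-187*(-68))*(-1)/316012 = -28291 - 12716*(-1)/316012 = -28291 - 1*(-3179/79003) = -28291 + 3179/79003 = -2235070694/79003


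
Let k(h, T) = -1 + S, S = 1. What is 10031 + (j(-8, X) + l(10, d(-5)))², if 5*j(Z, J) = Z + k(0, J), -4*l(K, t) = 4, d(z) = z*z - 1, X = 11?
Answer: 250944/25 ≈ 10038.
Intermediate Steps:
d(z) = -1 + z² (d(z) = z² - 1 = -1 + z²)
k(h, T) = 0 (k(h, T) = -1 + 1 = 0)
l(K, t) = -1 (l(K, t) = -¼*4 = -1)
j(Z, J) = Z/5 (j(Z, J) = (Z + 0)/5 = Z/5)
10031 + (j(-8, X) + l(10, d(-5)))² = 10031 + ((⅕)*(-8) - 1)² = 10031 + (-8/5 - 1)² = 10031 + (-13/5)² = 10031 + 169/25 = 250944/25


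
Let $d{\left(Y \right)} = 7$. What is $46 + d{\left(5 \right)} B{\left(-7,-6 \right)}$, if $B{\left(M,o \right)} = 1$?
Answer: $53$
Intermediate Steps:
$46 + d{\left(5 \right)} B{\left(-7,-6 \right)} = 46 + 7 \cdot 1 = 46 + 7 = 53$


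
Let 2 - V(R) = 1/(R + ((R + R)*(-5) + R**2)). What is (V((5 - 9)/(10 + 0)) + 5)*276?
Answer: 87354/47 ≈ 1858.6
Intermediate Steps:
V(R) = 2 - 1/(R**2 - 9*R) (V(R) = 2 - 1/(R + ((R + R)*(-5) + R**2)) = 2 - 1/(R + ((2*R)*(-5) + R**2)) = 2 - 1/(R + (-10*R + R**2)) = 2 - 1/(R + (R**2 - 10*R)) = 2 - 1/(R**2 - 9*R))
(V((5 - 9)/(10 + 0)) + 5)*276 = ((-1 - 18*(5 - 9)/(10 + 0) + 2*((5 - 9)/(10 + 0))**2)/((((5 - 9)/(10 + 0)))*(-9 + (5 - 9)/(10 + 0))) + 5)*276 = ((-1 - (-72)/10 + 2*(-4/10)**2)/(((-4/10))*(-9 - 4/10)) + 5)*276 = ((-1 - (-72)/10 + 2*(-4*1/10)**2)/(((-4*1/10))*(-9 - 4*1/10)) + 5)*276 = ((-1 - 18*(-2/5) + 2*(-2/5)**2)/((-2/5)*(-9 - 2/5)) + 5)*276 = (-5*(-1 + 36/5 + 2*(4/25))/(2*(-47/5)) + 5)*276 = (-5/2*(-5/47)*(-1 + 36/5 + 8/25) + 5)*276 = (-5/2*(-5/47)*163/25 + 5)*276 = (163/94 + 5)*276 = (633/94)*276 = 87354/47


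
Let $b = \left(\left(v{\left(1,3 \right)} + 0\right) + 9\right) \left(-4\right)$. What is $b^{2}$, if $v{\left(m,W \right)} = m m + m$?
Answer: $1936$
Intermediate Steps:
$v{\left(m,W \right)} = m + m^{2}$ ($v{\left(m,W \right)} = m^{2} + m = m + m^{2}$)
$b = -44$ ($b = \left(\left(1 \left(1 + 1\right) + 0\right) + 9\right) \left(-4\right) = \left(\left(1 \cdot 2 + 0\right) + 9\right) \left(-4\right) = \left(\left(2 + 0\right) + 9\right) \left(-4\right) = \left(2 + 9\right) \left(-4\right) = 11 \left(-4\right) = -44$)
$b^{2} = \left(-44\right)^{2} = 1936$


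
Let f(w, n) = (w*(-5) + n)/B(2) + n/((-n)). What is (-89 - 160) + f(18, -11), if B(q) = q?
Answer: -601/2 ≈ -300.50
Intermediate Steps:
f(w, n) = -1 + n/2 - 5*w/2 (f(w, n) = (w*(-5) + n)/2 + n/((-n)) = (-5*w + n)*(½) + n*(-1/n) = (n - 5*w)*(½) - 1 = (n/2 - 5*w/2) - 1 = -1 + n/2 - 5*w/2)
(-89 - 160) + f(18, -11) = (-89 - 160) + (-1 + (½)*(-11) - 5/2*18) = -249 + (-1 - 11/2 - 45) = -249 - 103/2 = -601/2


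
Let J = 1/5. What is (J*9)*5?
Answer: 9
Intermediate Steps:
J = ⅕ (J = 1*(⅕) = ⅕ ≈ 0.20000)
(J*9)*5 = ((⅕)*9)*5 = (9/5)*5 = 9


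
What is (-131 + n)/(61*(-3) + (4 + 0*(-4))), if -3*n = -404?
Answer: -11/537 ≈ -0.020484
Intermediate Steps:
n = 404/3 (n = -⅓*(-404) = 404/3 ≈ 134.67)
(-131 + n)/(61*(-3) + (4 + 0*(-4))) = (-131 + 404/3)/(61*(-3) + (4 + 0*(-4))) = 11/(3*(-183 + (4 + 0))) = 11/(3*(-183 + 4)) = (11/3)/(-179) = (11/3)*(-1/179) = -11/537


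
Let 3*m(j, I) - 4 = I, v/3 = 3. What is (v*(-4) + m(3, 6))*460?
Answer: -45080/3 ≈ -15027.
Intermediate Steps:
v = 9 (v = 3*3 = 9)
m(j, I) = 4/3 + I/3
(v*(-4) + m(3, 6))*460 = (9*(-4) + (4/3 + (⅓)*6))*460 = (-36 + (4/3 + 2))*460 = (-36 + 10/3)*460 = -98/3*460 = -45080/3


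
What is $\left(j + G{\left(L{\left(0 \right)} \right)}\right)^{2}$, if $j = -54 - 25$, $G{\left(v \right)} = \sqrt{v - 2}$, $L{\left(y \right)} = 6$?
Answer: $5929$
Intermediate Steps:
$G{\left(v \right)} = \sqrt{-2 + v}$
$j = -79$ ($j = -54 - 25 = -79$)
$\left(j + G{\left(L{\left(0 \right)} \right)}\right)^{2} = \left(-79 + \sqrt{-2 + 6}\right)^{2} = \left(-79 + \sqrt{4}\right)^{2} = \left(-79 + 2\right)^{2} = \left(-77\right)^{2} = 5929$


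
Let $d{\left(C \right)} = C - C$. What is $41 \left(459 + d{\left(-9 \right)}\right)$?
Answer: $18819$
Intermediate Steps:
$d{\left(C \right)} = 0$
$41 \left(459 + d{\left(-9 \right)}\right) = 41 \left(459 + 0\right) = 41 \cdot 459 = 18819$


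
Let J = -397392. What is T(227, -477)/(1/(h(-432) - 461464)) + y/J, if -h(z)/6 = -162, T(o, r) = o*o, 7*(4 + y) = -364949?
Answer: -22002382447996805/927248 ≈ -2.3729e+10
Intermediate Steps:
y = -364977/7 (y = -4 + (⅐)*(-364949) = -4 - 364949/7 = -364977/7 ≈ -52140.)
T(o, r) = o²
h(z) = 972 (h(z) = -6*(-162) = 972)
T(227, -477)/(1/(h(-432) - 461464)) + y/J = 227²/(1/(972 - 461464)) - 364977/7/(-397392) = 51529/(1/(-460492)) - 364977/7*(-1/397392) = 51529/(-1/460492) + 121659/927248 = 51529*(-460492) + 121659/927248 = -23728692268 + 121659/927248 = -22002382447996805/927248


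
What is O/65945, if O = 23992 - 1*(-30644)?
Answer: 54636/65945 ≈ 0.82851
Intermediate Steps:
O = 54636 (O = 23992 + 30644 = 54636)
O/65945 = 54636/65945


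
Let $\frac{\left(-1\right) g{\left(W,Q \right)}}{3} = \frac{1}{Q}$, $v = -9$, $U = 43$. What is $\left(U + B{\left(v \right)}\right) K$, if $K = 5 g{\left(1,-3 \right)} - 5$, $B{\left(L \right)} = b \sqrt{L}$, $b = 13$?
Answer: $0$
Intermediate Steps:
$B{\left(L \right)} = 13 \sqrt{L}$
$g{\left(W,Q \right)} = - \frac{3}{Q}$
$K = 0$ ($K = 5 \left(- \frac{3}{-3}\right) - 5 = 5 \left(\left(-3\right) \left(- \frac{1}{3}\right)\right) - 5 = 5 \cdot 1 - 5 = 5 - 5 = 0$)
$\left(U + B{\left(v \right)}\right) K = \left(43 + 13 \sqrt{-9}\right) 0 = \left(43 + 13 \cdot 3 i\right) 0 = \left(43 + 39 i\right) 0 = 0$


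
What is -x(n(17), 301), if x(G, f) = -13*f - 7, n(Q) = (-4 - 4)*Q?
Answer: 3920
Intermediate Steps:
n(Q) = -8*Q
x(G, f) = -7 - 13*f
-x(n(17), 301) = -(-7 - 13*301) = -(-7 - 3913) = -1*(-3920) = 3920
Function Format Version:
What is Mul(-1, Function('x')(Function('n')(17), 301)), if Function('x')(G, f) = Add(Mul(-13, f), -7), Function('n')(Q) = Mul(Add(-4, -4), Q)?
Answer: 3920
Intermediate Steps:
Function('n')(Q) = Mul(-8, Q)
Function('x')(G, f) = Add(-7, Mul(-13, f))
Mul(-1, Function('x')(Function('n')(17), 301)) = Mul(-1, Add(-7, Mul(-13, 301))) = Mul(-1, Add(-7, -3913)) = Mul(-1, -3920) = 3920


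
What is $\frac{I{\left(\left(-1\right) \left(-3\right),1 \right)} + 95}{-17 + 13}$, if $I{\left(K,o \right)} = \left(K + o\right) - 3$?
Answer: $-24$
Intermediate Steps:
$I{\left(K,o \right)} = -3 + K + o$
$\frac{I{\left(\left(-1\right) \left(-3\right),1 \right)} + 95}{-17 + 13} = \frac{\left(-3 - -3 + 1\right) + 95}{-17 + 13} = \frac{\left(-3 + 3 + 1\right) + 95}{-4} = - \frac{1 + 95}{4} = \left(- \frac{1}{4}\right) 96 = -24$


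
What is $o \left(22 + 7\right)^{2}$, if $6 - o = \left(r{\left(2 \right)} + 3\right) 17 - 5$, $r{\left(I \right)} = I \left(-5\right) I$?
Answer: $252300$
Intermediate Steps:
$r{\left(I \right)} = - 5 I^{2}$ ($r{\left(I \right)} = - 5 I I = - 5 I^{2}$)
$o = 300$ ($o = 6 - \left(\left(- 5 \cdot 2^{2} + 3\right) 17 - 5\right) = 6 - \left(\left(\left(-5\right) 4 + 3\right) 17 - 5\right) = 6 - \left(\left(-20 + 3\right) 17 - 5\right) = 6 - \left(\left(-17\right) 17 - 5\right) = 6 - \left(-289 - 5\right) = 6 - -294 = 6 + 294 = 300$)
$o \left(22 + 7\right)^{2} = 300 \left(22 + 7\right)^{2} = 300 \cdot 29^{2} = 300 \cdot 841 = 252300$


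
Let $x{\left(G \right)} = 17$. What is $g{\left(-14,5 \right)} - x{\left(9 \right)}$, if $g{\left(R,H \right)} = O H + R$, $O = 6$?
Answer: $-1$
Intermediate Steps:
$g{\left(R,H \right)} = R + 6 H$ ($g{\left(R,H \right)} = 6 H + R = R + 6 H$)
$g{\left(-14,5 \right)} - x{\left(9 \right)} = \left(-14 + 6 \cdot 5\right) - 17 = \left(-14 + 30\right) - 17 = 16 - 17 = -1$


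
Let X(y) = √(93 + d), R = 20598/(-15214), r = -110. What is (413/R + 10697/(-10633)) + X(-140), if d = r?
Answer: -33515768806/109509267 + I*√17 ≈ -306.05 + 4.1231*I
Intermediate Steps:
R = -10299/7607 (R = 20598*(-1/15214) = -10299/7607 ≈ -1.3539)
d = -110
X(y) = I*√17 (X(y) = √(93 - 110) = √(-17) = I*√17)
(413/R + 10697/(-10633)) + X(-140) = (413/(-10299/7607) + 10697/(-10633)) + I*√17 = (413*(-7607/10299) + 10697*(-1/10633)) + I*√17 = (-3141691/10299 - 10697/10633) + I*√17 = -33515768806/109509267 + I*√17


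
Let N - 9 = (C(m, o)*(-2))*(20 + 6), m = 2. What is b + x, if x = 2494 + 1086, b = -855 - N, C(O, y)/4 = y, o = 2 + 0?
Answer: 3132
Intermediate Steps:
o = 2
C(O, y) = 4*y
N = -407 (N = 9 + ((4*2)*(-2))*(20 + 6) = 9 + (8*(-2))*26 = 9 - 16*26 = 9 - 416 = -407)
b = -448 (b = -855 - 1*(-407) = -855 + 407 = -448)
x = 3580
b + x = -448 + 3580 = 3132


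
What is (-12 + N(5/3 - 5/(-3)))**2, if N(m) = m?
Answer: 676/9 ≈ 75.111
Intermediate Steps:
(-12 + N(5/3 - 5/(-3)))**2 = (-12 + (5/3 - 5/(-3)))**2 = (-12 + (5*(1/3) - 5*(-1/3)))**2 = (-12 + (5/3 + 5/3))**2 = (-12 + 10/3)**2 = (-26/3)**2 = 676/9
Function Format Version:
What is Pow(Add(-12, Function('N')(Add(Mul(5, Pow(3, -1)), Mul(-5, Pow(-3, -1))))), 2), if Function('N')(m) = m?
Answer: Rational(676, 9) ≈ 75.111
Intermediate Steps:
Pow(Add(-12, Function('N')(Add(Mul(5, Pow(3, -1)), Mul(-5, Pow(-3, -1))))), 2) = Pow(Add(-12, Add(Mul(5, Pow(3, -1)), Mul(-5, Pow(-3, -1)))), 2) = Pow(Add(-12, Add(Mul(5, Rational(1, 3)), Mul(-5, Rational(-1, 3)))), 2) = Pow(Add(-12, Add(Rational(5, 3), Rational(5, 3))), 2) = Pow(Add(-12, Rational(10, 3)), 2) = Pow(Rational(-26, 3), 2) = Rational(676, 9)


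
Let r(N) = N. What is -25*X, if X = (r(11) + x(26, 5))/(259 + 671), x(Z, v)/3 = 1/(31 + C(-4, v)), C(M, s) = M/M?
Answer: -1775/5952 ≈ -0.29822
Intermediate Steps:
C(M, s) = 1
x(Z, v) = 3/32 (x(Z, v) = 3/(31 + 1) = 3/32)
X = 71/5952 (X = (11 + 3/32)/(259 + 671) = (355/32)/930 = (355/32)*(1/930) = 71/5952 ≈ 0.011929)
-25*X = -25*71/5952 = -1775/5952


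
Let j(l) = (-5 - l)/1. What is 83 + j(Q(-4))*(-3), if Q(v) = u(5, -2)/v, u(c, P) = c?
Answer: 377/4 ≈ 94.250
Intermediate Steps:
Q(v) = 5/v
j(l) = -5 - l (j(l) = (-5 - l)*1 = -5 - l)
83 + j(Q(-4))*(-3) = 83 + (-5 - 5/(-4))*(-3) = 83 + (-5 - 5*(-1)/4)*(-3) = 83 + (-5 - 1*(-5/4))*(-3) = 83 + (-5 + 5/4)*(-3) = 83 - 15/4*(-3) = 83 + 45/4 = 377/4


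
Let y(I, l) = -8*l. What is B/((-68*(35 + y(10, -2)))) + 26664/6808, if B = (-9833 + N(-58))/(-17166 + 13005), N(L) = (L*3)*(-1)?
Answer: 48088130075/12280226148 ≈ 3.9159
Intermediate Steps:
N(L) = -3*L (N(L) = (3*L)*(-1) = -3*L)
B = 9659/4161 (B = (-9833 - 3*(-58))/(-17166 + 13005) = (-9833 + 174)/(-4161) = -9659*(-1/4161) = 9659/4161 ≈ 2.3213)
B/((-68*(35 + y(10, -2)))) + 26664/6808 = 9659/(4161*((-68*(35 - 8*(-2))))) + 26664/6808 = 9659/(4161*((-68*(35 + 16)))) + 26664*(1/6808) = 9659/(4161*((-68*51))) + 3333/851 = (9659/4161)/(-3468) + 3333/851 = (9659/4161)*(-1/3468) + 3333/851 = -9659/14430348 + 3333/851 = 48088130075/12280226148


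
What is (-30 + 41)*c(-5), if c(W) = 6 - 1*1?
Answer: 55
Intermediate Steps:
c(W) = 5 (c(W) = 6 - 1 = 5)
(-30 + 41)*c(-5) = (-30 + 41)*5 = 11*5 = 55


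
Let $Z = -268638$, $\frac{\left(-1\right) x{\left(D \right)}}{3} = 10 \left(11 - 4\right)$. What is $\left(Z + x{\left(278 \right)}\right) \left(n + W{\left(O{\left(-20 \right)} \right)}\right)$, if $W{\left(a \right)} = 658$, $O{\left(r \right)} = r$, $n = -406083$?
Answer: $108997700400$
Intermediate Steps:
$x{\left(D \right)} = -210$ ($x{\left(D \right)} = - 3 \cdot 10 \left(11 - 4\right) = - 3 \cdot 10 \cdot 7 = \left(-3\right) 70 = -210$)
$\left(Z + x{\left(278 \right)}\right) \left(n + W{\left(O{\left(-20 \right)} \right)}\right) = \left(-268638 - 210\right) \left(-406083 + 658\right) = \left(-268848\right) \left(-405425\right) = 108997700400$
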